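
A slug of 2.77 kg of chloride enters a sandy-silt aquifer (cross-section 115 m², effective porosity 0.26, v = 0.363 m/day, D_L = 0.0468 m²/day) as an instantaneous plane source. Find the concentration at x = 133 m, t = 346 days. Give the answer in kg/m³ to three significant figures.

For an instantaneous plane source, C(x,t) = M/(n_e·A·√(4πDt)) · exp(−(x−vt)²/(4Dt)), with n_e·A the pore (flow) area.
Plume center vt = 0.363 × 346 = 125.598 m, so the well at 133 m is 7.402 m downgradient of the peak.
√(4πDt) = 14.26 m, giving peak height M/(n_e·A·√(4πDt)) = 2.77/(0.26 × 115 × 14.26) = 0.006497 kg/m³.
(x−vt)²/(4Dt) = (7.402)²/(4 × 0.0468 × 346) = 0.8459; exp(−0.8459) = 0.4292.
C = 0.006497 × 0.4292 = 0.00279 kg/m³.

0.00279 kg/m³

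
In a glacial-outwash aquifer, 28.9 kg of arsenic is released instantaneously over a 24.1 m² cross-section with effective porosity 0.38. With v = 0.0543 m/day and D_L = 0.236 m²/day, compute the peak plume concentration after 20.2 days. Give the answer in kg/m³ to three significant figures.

0.408 kg/m³

The peak of an instantaneous 1D plume sits at x = vt; there the Gaussian factor is 1 and C_max = M/(n_e·A·√(4πDt)), where n_e·A is the pore area the mass is dissolved in.
√(4πDt) = √(4π × 0.236 × 20.2) = 7.740 m, so C_max = 28.9/(0.38 × 24.1 × 7.740) = 0.408 kg/m³.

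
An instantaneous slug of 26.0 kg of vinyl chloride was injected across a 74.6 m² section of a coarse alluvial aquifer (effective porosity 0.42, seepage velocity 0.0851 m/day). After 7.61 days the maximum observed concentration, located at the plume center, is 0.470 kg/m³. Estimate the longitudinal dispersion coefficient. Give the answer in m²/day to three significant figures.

At the plume center C_max = M/(n_e·A·√(4πDt)), so D = M²/(4πt·(n_e·A·C_max)²).
n_e·A·C_max = 0.42 × 74.6 × 0.470 = 14.73 kg/m.
D = 26.0²/(4π × 7.61 × 14.73²) = 0.0326 m²/day.

0.0326 m²/day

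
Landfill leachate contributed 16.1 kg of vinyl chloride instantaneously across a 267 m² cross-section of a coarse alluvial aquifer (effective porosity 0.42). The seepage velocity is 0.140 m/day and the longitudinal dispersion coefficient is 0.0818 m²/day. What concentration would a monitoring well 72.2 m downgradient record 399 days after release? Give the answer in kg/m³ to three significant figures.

0.000917 kg/m³

For an instantaneous plane source, C(x,t) = M/(n_e·A·√(4πDt)) · exp(−(x−vt)²/(4Dt)), with n_e·A the pore (flow) area.
Plume center vt = 0.140 × 399 = 55.86 m, so the well at 72.2 m is 16.34 m downgradient of the peak.
√(4πDt) = 20.25 m, giving peak height M/(n_e·A·√(4πDt)) = 16.1/(0.42 × 267 × 20.25) = 0.007090 kg/m³.
(x−vt)²/(4Dt) = (16.34)²/(4 × 0.0818 × 399) = 2.045; exp(−2.045) = 0.1294.
C = 0.007090 × 0.1294 = 0.000917 kg/m³.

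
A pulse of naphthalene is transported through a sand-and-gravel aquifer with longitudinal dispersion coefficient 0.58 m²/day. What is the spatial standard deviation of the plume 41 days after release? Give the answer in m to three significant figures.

Dispersive spreading gives a Gaussian with σ² = 2Dt; advection only shifts the center.
σ = √(2 × 0.58 × 41) = 6.90 m.

6.90 m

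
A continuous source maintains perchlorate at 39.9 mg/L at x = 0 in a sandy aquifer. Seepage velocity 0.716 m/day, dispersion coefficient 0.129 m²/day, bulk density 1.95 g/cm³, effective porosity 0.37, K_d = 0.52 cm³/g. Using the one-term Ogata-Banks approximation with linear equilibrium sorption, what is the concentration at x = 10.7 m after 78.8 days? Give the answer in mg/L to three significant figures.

38.7 mg/L

Retardation factor R = 1 + ρ_b·K_d/n = 1 + 1.95 × 0.52/0.37 = 3.741.
Sorption retards both mechanisms: v_R = v/R = 0.1914 m/day, D_R = D/R = 0.03448 m²/day.
v_R·t = 0.1914 × 78.8 = 15.08232 m; 2√(D_R t) = 3.297 m; argument = (10.7 − 15.08232)/3.297 = -1.329.
C = C₀ × ½·erfc(-1.329) = 39.9 × 0.9699 = 38.7 mg/L.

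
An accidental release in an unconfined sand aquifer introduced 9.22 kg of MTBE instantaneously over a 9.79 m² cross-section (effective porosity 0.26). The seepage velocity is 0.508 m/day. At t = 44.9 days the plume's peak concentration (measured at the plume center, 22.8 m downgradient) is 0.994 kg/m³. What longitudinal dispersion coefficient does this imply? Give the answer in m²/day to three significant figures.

0.0235 m²/day

At the plume center C_max = M/(n_e·A·√(4πDt)), so D = M²/(4πt·(n_e·A·C_max)²).
n_e·A·C_max = 0.26 × 9.79 × 0.994 = 2.530 kg/m.
D = 9.22²/(4π × 44.9 × 2.530²) = 0.0235 m²/day.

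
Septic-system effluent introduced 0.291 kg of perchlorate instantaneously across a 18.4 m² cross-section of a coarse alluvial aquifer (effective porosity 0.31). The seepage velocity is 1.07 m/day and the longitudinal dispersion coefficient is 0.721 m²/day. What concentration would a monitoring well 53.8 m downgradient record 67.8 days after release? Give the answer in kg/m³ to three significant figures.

0.000341 kg/m³

For an instantaneous plane source, C(x,t) = M/(n_e·A·√(4πDt)) · exp(−(x−vt)²/(4Dt)), with n_e·A the pore (flow) area.
Plume center vt = 1.07 × 67.8 = 72.546 m, so the well at 53.8 m is 18.746 m upgradient of the peak.
√(4πDt) = 24.78 m, giving peak height M/(n_e·A·√(4πDt)) = 0.291/(0.31 × 18.4 × 24.78) = 0.002059 kg/m³.
(x−vt)²/(4Dt) = (-18.746)²/(4 × 0.721 × 67.8) = 1.797; exp(−1.797) = 0.1658.
C = 0.002059 × 0.1658 = 0.000341 kg/m³.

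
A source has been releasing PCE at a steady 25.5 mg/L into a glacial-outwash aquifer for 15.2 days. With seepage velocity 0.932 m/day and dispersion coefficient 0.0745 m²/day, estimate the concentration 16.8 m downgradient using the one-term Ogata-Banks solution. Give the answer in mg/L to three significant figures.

For a continuous step input, C/C₀ ≈ ½·erfc((x−vt)/(2√(Dt))).
vt = 0.932 × 15.2 = 14.1664 m and 2√(Dt) = 2√(0.0745 × 15.2) = 2.128 m.
Argument (x−vt)/(2√(Dt)) = (16.8 − 14.1664)/2.128 = 1.238; ½·erfc(1.238) = 0.03999.
C = 25.5 × 0.03999 = 1.02 mg/L.

1.02 mg/L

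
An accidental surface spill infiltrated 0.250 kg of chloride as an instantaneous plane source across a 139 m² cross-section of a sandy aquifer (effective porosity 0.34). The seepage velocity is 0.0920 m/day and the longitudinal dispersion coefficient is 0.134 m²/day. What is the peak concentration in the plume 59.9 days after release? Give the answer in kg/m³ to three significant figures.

0.000527 kg/m³

The peak of an instantaneous 1D plume sits at x = vt; there the Gaussian factor is 1 and C_max = M/(n_e·A·√(4πDt)), where n_e·A is the pore area the mass is dissolved in.
√(4πDt) = √(4π × 0.134 × 59.9) = 10.04 m, so C_max = 0.250/(0.34 × 139 × 10.04) = 0.000527 kg/m³.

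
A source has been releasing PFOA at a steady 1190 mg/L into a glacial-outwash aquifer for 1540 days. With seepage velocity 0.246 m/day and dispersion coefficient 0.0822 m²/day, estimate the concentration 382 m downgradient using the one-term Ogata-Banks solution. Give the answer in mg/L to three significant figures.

501 mg/L

For a continuous step input, C/C₀ ≈ ½·erfc((x−vt)/(2√(Dt))).
vt = 0.246 × 1540 = 378.84 m and 2√(Dt) = 2√(0.0822 × 1540) = 22.50 m.
Argument (x−vt)/(2√(Dt)) = (382 − 378.84)/22.50 = 0.1404; ½·erfc(0.1404) = 0.4213.
C = 1190 × 0.4213 = 501 mg/L.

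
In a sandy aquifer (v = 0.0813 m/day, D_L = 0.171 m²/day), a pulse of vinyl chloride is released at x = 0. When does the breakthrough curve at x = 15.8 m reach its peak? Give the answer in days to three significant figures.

For the 1D instantaneous-source solution, setting ∂C/∂t = 0 at fixed x gives v²t² + 2Dt − x² = 0, so t = (√(D² + v²x²) − D)/v².
√(D² + v²x²) = √(0.171² + 0.0813² × 15.8²) = 1.296; v² = 0.00660969.
t = (1.296 − 0.171)/0.00660969 = 170 days (vs. the pure-advection estimate x/v = 194 d).

170 days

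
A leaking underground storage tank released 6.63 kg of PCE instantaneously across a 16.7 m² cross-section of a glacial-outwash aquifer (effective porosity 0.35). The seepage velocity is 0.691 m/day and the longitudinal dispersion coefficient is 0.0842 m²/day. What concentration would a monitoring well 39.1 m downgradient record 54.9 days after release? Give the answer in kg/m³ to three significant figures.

For an instantaneous plane source, C(x,t) = M/(n_e·A·√(4πDt)) · exp(−(x−vt)²/(4Dt)), with n_e·A the pore (flow) area.
Plume center vt = 0.691 × 54.9 = 37.9359 m, so the well at 39.1 m is 1.1641 m downgradient of the peak.
√(4πDt) = 7.622 m, giving peak height M/(n_e·A·√(4πDt)) = 6.63/(0.35 × 16.7 × 7.622) = 0.1488 kg/m³.
(x−vt)²/(4Dt) = (1.1641)²/(4 × 0.0842 × 54.9) = 0.07329; exp(−0.07329) = 0.9293.
C = 0.1488 × 0.9293 = 0.138 kg/m³.

0.138 kg/m³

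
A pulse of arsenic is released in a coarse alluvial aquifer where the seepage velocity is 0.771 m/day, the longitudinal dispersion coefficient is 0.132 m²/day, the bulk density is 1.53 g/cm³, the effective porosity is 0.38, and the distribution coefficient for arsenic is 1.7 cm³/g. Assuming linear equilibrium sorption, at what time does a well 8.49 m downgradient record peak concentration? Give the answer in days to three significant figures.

Retardation factor R = 1 + ρ_b·K_d/n = 1 + 1.53 × 1.7/0.38 = 7.845.
Sorption retards both mechanisms: v_R = v/R = 0.09828 m/day, D_R = D/R = 0.01683 m²/day.
Peak time from v_R²t² + 2D_R t − x² = 0: t = (√(D_R² + v_R²x²) − D_R)/v_R².
√(D_R² + v_R²x²) = √(0.01683² + 0.09828² × 8.49²) = 0.8346; v_R² = 0.009659.
t = (0.8346 − 0.01683)/0.009659 = 84.7 days.

84.7 days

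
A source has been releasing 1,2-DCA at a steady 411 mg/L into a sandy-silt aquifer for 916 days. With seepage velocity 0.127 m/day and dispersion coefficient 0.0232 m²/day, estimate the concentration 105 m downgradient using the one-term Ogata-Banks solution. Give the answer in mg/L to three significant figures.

394 mg/L

For a continuous step input, C/C₀ ≈ ½·erfc((x−vt)/(2√(Dt))).
vt = 0.127 × 916 = 116.332 m and 2√(Dt) = 2√(0.0232 × 916) = 9.220 m.
Argument (x−vt)/(2√(Dt)) = (105 − 116.332)/9.220 = -1.229; ½·erfc(-1.229) = 0.9589.
C = 411 × 0.9589 = 394 mg/L.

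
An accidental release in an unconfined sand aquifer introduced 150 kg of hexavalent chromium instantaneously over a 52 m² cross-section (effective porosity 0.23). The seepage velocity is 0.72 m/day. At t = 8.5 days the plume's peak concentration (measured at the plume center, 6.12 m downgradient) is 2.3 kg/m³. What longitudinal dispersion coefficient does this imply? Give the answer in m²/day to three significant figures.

At the plume center C_max = M/(n_e·A·√(4πDt)), so D = M²/(4πt·(n_e·A·C_max)²).
n_e·A·C_max = 0.23 × 52 × 2.3 = 27.51 kg/m.
D = 150²/(4π × 8.5 × 27.51²) = 0.278 m²/day.

0.278 m²/day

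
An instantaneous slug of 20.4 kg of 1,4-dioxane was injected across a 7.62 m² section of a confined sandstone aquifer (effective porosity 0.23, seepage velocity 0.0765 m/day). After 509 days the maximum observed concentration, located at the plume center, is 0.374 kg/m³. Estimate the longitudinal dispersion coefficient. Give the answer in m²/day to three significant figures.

At the plume center C_max = M/(n_e·A·√(4πDt)), so D = M²/(4πt·(n_e·A·C_max)²).
n_e·A·C_max = 0.23 × 7.62 × 0.374 = 0.6555 kg/m.
D = 20.4²/(4π × 509 × 0.6555²) = 0.151 m²/day.

0.151 m²/day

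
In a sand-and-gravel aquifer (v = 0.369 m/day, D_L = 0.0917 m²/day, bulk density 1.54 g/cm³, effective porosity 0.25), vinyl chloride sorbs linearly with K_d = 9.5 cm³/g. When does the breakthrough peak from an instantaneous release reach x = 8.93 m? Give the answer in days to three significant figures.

Retardation factor R = 1 + ρ_b·K_d/n = 1 + 1.54 × 9.5/0.25 = 59.52.
Sorption retards both mechanisms: v_R = v/R = 0.006200 m/day, D_R = D/R = 0.001541 m²/day.
Peak time from v_R²t² + 2D_R t − x² = 0: t = (√(D_R² + v_R²x²) − D_R)/v_R².
√(D_R² + v_R²x²) = √(0.001541² + 0.006200² × 8.93²) = 0.05539; v_R² = 3.844e-05.
t = (0.05539 − 0.001541)/3.844e-05 = 1400 days.

1400 days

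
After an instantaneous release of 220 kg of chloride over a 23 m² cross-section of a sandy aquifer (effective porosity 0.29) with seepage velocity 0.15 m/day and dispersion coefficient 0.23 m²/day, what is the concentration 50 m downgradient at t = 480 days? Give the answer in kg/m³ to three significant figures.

For an instantaneous plane source, C(x,t) = M/(n_e·A·√(4πDt)) · exp(−(x−vt)²/(4Dt)), with n_e·A the pore (flow) area.
Plume center vt = 0.15 × 480 = 72 m, so the well at 50 m is 22 m upgradient of the peak.
√(4πDt) = 37.25 m, giving peak height M/(n_e·A·√(4πDt)) = 220/(0.29 × 23 × 37.25) = 0.8855 kg/m³.
(x−vt)²/(4Dt) = (-22)²/(4 × 0.23 × 480) = 1.096; exp(−1.096) = 0.3342.
C = 0.8855 × 0.3342 = 0.296 kg/m³.

0.296 kg/m³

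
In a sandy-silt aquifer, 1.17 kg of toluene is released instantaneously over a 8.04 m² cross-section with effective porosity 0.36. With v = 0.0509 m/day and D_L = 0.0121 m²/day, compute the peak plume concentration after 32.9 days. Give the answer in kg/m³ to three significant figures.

0.181 kg/m³

The peak of an instantaneous 1D plume sits at x = vt; there the Gaussian factor is 1 and C_max = M/(n_e·A·√(4πDt)), where n_e·A is the pore area the mass is dissolved in.
√(4πDt) = √(4π × 0.0121 × 32.9) = 2.237 m, so C_max = 1.17/(0.36 × 8.04 × 2.237) = 0.181 kg/m³.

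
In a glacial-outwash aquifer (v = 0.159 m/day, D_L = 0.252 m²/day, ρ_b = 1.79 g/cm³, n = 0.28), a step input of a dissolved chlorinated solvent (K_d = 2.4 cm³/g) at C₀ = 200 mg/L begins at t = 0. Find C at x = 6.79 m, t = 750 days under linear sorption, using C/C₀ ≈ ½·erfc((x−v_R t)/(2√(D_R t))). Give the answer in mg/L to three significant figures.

108 mg/L

Retardation factor R = 1 + ρ_b·K_d/n = 1 + 1.79 × 2.4/0.28 = 16.34.
Sorption retards both mechanisms: v_R = v/R = 0.009731 m/day, D_R = D/R = 0.01542 m²/day.
v_R·t = 0.009731 × 750 = 7.29825 m; 2√(D_R t) = 6.801 m; argument = (6.79 − 7.29825)/6.801 = -0.07473.
C = C₀ × ½·erfc(-0.07473) = 200 × 0.5421 = 108 mg/L.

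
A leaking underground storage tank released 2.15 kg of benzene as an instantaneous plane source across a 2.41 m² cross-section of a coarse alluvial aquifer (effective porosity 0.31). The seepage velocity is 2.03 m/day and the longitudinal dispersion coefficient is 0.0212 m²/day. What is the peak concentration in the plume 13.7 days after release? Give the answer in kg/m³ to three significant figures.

1.51 kg/m³

The peak of an instantaneous 1D plume sits at x = vt; there the Gaussian factor is 1 and C_max = M/(n_e·A·√(4πDt)), where n_e·A is the pore area the mass is dissolved in.
√(4πDt) = √(4π × 0.0212 × 13.7) = 1.910 m, so C_max = 2.15/(0.31 × 2.41 × 1.910) = 1.51 kg/m³.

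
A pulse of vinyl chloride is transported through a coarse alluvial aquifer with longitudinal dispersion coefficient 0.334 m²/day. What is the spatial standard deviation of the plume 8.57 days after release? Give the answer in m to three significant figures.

2.39 m

Dispersive spreading gives a Gaussian with σ² = 2Dt; advection only shifts the center.
σ = √(2 × 0.334 × 8.57) = 2.39 m.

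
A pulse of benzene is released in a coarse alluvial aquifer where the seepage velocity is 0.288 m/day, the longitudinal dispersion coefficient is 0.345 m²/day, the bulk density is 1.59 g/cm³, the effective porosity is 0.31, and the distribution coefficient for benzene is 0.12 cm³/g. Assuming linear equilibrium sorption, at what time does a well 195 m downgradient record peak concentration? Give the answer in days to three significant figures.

Retardation factor R = 1 + ρ_b·K_d/n = 1 + 1.59 × 0.12/0.31 = 1.615.
Sorption retards both mechanisms: v_R = v/R = 0.1783 m/day, D_R = D/R = 0.2136 m²/day.
Peak time from v_R²t² + 2D_R t − x² = 0: t = (√(D_R² + v_R²x²) − D_R)/v_R².
√(D_R² + v_R²x²) = √(0.2136² + 0.1783² × 195²) = 34.77; v_R² = 0.03179.
t = (34.77 − 0.2136)/0.03179 = 1090 days.

1090 days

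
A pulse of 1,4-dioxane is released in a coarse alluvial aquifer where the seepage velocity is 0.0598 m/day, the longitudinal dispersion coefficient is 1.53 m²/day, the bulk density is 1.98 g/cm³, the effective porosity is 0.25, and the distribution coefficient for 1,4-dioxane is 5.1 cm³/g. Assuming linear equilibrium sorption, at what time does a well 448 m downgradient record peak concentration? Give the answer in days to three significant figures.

Retardation factor R = 1 + ρ_b·K_d/n = 1 + 1.98 × 5.1/0.25 = 41.39.
Sorption retards both mechanisms: v_R = v/R = 0.001445 m/day, D_R = D/R = 0.03697 m²/day.
Peak time from v_R²t² + 2D_R t − x² = 0: t = (√(D_R² + v_R²x²) − D_R)/v_R².
√(D_R² + v_R²x²) = √(0.03697² + 0.001445² × 448²) = 0.6484; v_R² = 2.088e-06.
t = (0.6484 − 0.03697)/2.088e-06 = 293000 days.

293000 days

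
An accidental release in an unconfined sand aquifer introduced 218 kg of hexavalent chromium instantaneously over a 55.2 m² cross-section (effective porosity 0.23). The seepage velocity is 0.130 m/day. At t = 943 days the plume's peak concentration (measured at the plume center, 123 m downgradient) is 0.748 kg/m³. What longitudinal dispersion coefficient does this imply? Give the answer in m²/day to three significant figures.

At the plume center C_max = M/(n_e·A·√(4πDt)), so D = M²/(4πt·(n_e·A·C_max)²).
n_e·A·C_max = 0.23 × 55.2 × 0.748 = 9.497 kg/m.
D = 218²/(4π × 943 × 9.497²) = 0.0445 m²/day.

0.0445 m²/day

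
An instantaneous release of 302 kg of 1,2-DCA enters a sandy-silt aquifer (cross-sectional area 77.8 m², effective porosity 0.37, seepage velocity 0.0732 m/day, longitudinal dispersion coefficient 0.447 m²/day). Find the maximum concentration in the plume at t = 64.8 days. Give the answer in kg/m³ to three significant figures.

The peak of an instantaneous 1D plume sits at x = vt; there the Gaussian factor is 1 and C_max = M/(n_e·A·√(4πDt)), where n_e·A is the pore area the mass is dissolved in.
√(4πDt) = √(4π × 0.447 × 64.8) = 19.08 m, so C_max = 302/(0.37 × 77.8 × 19.08) = 0.550 kg/m³.

0.550 kg/m³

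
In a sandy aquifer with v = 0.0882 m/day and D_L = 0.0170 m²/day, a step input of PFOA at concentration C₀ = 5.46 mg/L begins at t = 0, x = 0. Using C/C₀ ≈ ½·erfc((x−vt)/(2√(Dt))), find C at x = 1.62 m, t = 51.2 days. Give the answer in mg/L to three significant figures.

For a continuous step input, C/C₀ ≈ ½·erfc((x−vt)/(2√(Dt))).
vt = 0.0882 × 51.2 = 4.51584 m and 2√(Dt) = 2√(0.0170 × 51.2) = 1.866 m.
Argument (x−vt)/(2√(Dt)) = (1.62 − 4.51584)/1.866 = -1.552; ½·erfc(-1.552) = 0.9859.
C = 5.46 × 0.9859 = 5.38 mg/L.

5.38 mg/L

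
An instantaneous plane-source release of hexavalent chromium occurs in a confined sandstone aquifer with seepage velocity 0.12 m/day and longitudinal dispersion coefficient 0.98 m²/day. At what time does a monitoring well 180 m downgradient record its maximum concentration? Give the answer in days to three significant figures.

For the 1D instantaneous-source solution, setting ∂C/∂t = 0 at fixed x gives v²t² + 2Dt − x² = 0, so t = (√(D² + v²x²) − D)/v².
√(D² + v²x²) = √(0.98² + 0.12² × 180²) = 21.62; v² = 0.0144.
t = (21.62 − 0.98)/0.0144 = 1430 days (vs. the pure-advection estimate x/v = 1500 d).

1430 days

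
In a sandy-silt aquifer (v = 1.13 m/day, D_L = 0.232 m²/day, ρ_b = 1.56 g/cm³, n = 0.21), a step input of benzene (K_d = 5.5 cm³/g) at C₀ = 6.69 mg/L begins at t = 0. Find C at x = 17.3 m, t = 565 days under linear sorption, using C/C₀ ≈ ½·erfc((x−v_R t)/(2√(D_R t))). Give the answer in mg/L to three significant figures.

Retardation factor R = 1 + ρ_b·K_d/n = 1 + 1.56 × 5.5/0.21 = 41.86.
Sorption retards both mechanisms: v_R = v/R = 0.02699 m/day, D_R = D/R = 0.005542 m²/day.
v_R·t = 0.02699 × 565 = 15.24935 m; 2√(D_R t) = 3.539 m; argument = (17.3 − 15.24935)/3.539 = 0.5794.
C = C₀ × ½·erfc(0.5794) = 6.69 × 0.2063 = 1.38 mg/L.

1.38 mg/L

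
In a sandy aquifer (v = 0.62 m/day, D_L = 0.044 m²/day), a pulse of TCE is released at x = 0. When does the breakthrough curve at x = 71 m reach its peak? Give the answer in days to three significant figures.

114 days

For the 1D instantaneous-source solution, setting ∂C/∂t = 0 at fixed x gives v²t² + 2Dt − x² = 0, so t = (√(D² + v²x²) − D)/v².
√(D² + v²x²) = √(0.044² + 0.62² × 71²) = 44.02; v² = 0.3844.
t = (44.02 − 0.044)/0.3844 = 114 days (vs. the pure-advection estimate x/v = 115 d).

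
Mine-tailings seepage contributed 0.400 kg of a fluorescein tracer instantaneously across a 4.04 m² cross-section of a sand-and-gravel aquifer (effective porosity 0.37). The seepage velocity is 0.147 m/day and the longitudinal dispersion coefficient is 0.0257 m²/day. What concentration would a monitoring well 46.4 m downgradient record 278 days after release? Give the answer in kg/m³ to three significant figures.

For an instantaneous plane source, C(x,t) = M/(n_e·A·√(4πDt)) · exp(−(x−vt)²/(4Dt)), with n_e·A the pore (flow) area.
Plume center vt = 0.147 × 278 = 40.866 m, so the well at 46.4 m is 5.534 m downgradient of the peak.
√(4πDt) = 9.475 m, giving peak height M/(n_e·A·√(4πDt)) = 0.400/(0.37 × 4.04 × 9.475) = 0.02824 kg/m³.
(x−vt)²/(4Dt) = (5.534)²/(4 × 0.0257 × 278) = 1.072; exp(−1.072) = 0.3423.
C = 0.02824 × 0.3423 = 0.00967 kg/m³.

0.00967 kg/m³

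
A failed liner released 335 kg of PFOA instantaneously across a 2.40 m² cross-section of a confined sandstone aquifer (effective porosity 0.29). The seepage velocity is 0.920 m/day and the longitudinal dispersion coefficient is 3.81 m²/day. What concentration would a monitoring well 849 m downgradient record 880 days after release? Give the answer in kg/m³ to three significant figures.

For an instantaneous plane source, C(x,t) = M/(n_e·A·√(4πDt)) · exp(−(x−vt)²/(4Dt)), with n_e·A the pore (flow) area.
Plume center vt = 0.920 × 880 = 809.6 m, so the well at 849 m is 39.4 m downgradient of the peak.
√(4πDt) = 205.3 m, giving peak height M/(n_e·A·√(4πDt)) = 335/(0.29 × 2.40 × 205.3) = 2.344 kg/m³.
(x−vt)²/(4Dt) = (39.4)²/(4 × 3.81 × 880) = 0.1158; exp(−0.1158) = 0.8907.
C = 2.344 × 0.8907 = 2.09 kg/m³.

2.09 kg/m³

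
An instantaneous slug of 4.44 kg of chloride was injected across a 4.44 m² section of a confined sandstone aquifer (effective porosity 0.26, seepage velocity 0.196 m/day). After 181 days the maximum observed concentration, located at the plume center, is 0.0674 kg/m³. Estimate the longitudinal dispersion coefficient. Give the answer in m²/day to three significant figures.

At the plume center C_max = M/(n_e·A·√(4πDt)), so D = M²/(4πt·(n_e·A·C_max)²).
n_e·A·C_max = 0.26 × 4.44 × 0.0674 = 0.07781 kg/m.
D = 4.44²/(4π × 181 × 0.07781²) = 1.43 m²/day.

1.43 m²/day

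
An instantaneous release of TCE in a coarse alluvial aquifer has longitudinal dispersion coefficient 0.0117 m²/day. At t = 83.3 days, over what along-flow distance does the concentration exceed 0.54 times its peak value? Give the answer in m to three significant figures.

3.10 m

The plume is Gaussian with σ = √(2Dt) = √(2 × 0.0117 × 83.3) = 1.396 m.
C/C_peak = exp(−Δx²/(2σ²)) = 0.54 ⇒ Δx = σ·√(−2 ln 0.54) = 1.396 × 1.110 = 1.550 m.
Width = 2Δx = 3.10 m.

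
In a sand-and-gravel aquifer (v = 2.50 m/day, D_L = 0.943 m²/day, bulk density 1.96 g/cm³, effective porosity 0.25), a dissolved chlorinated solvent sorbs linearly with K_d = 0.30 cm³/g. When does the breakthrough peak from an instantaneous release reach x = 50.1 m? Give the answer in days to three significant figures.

66.7 days

Retardation factor R = 1 + ρ_b·K_d/n = 1 + 1.96 × 0.30/0.25 = 3.352.
Sorption retards both mechanisms: v_R = v/R = 0.7458 m/day, D_R = D/R = 0.2813 m²/day.
Peak time from v_R²t² + 2D_R t − x² = 0: t = (√(D_R² + v_R²x²) − D_R)/v_R².
√(D_R² + v_R²x²) = √(0.2813² + 0.7458² × 50.1²) = 37.37; v_R² = 0.5562.
t = (37.37 − 0.2813)/0.5562 = 66.7 days.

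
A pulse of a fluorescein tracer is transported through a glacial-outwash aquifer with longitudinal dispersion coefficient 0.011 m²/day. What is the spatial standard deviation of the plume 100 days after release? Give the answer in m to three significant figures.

1.48 m

Dispersive spreading gives a Gaussian with σ² = 2Dt; advection only shifts the center.
σ = √(2 × 0.011 × 100) = 1.48 m.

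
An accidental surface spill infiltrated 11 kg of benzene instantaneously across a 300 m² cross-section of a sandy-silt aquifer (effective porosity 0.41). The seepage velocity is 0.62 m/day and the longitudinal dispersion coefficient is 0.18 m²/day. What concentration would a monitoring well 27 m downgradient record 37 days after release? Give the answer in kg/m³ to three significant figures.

For an instantaneous plane source, C(x,t) = M/(n_e·A·√(4πDt)) · exp(−(x−vt)²/(4Dt)), with n_e·A the pore (flow) area.
Plume center vt = 0.62 × 37 = 22.94 m, so the well at 27 m is 4.06 m downgradient of the peak.
√(4πDt) = 9.148 m, giving peak height M/(n_e·A·√(4πDt)) = 11/(0.41 × 300 × 9.148) = 0.009776 kg/m³.
(x−vt)²/(4Dt) = (4.06)²/(4 × 0.18 × 37) = 0.6188; exp(−0.6188) = 0.5386.
C = 0.009776 × 0.5386 = 0.00527 kg/m³.

0.00527 kg/m³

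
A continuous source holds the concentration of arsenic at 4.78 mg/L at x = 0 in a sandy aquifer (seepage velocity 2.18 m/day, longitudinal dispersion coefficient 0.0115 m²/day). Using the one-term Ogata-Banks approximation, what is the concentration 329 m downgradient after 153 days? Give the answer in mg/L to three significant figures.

4.74 mg/L

For a continuous step input, C/C₀ ≈ ½·erfc((x−vt)/(2√(Dt))).
vt = 2.18 × 153 = 333.54 m and 2√(Dt) = 2√(0.0115 × 153) = 2.653 m.
Argument (x−vt)/(2√(Dt)) = (329 − 333.54)/2.653 = -1.711; ½·erfc(-1.711) = 0.9922.
C = 4.78 × 0.9922 = 4.74 mg/L.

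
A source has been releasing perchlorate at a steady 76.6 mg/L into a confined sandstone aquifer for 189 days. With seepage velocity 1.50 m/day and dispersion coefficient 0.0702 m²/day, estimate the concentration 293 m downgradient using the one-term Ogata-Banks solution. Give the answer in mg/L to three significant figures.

2.50 mg/L

For a continuous step input, C/C₀ ≈ ½·erfc((x−vt)/(2√(Dt))).
vt = 1.50 × 189 = 283.5 m and 2√(Dt) = 2√(0.0702 × 189) = 7.285 m.
Argument (x−vt)/(2√(Dt)) = (293 − 283.5)/7.285 = 1.304; ½·erfc(1.304) = 0.03258.
C = 76.6 × 0.03258 = 2.50 mg/L.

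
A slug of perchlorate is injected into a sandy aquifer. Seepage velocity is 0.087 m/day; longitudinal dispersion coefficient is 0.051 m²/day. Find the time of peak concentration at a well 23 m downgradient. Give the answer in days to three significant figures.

258 days

For the 1D instantaneous-source solution, setting ∂C/∂t = 0 at fixed x gives v²t² + 2Dt − x² = 0, so t = (√(D² + v²x²) − D)/v².
√(D² + v²x²) = √(0.051² + 0.087² × 23²) = 2.002; v² = 0.007569.
t = (2.002 − 0.051)/0.007569 = 258 days (vs. the pure-advection estimate x/v = 264 d).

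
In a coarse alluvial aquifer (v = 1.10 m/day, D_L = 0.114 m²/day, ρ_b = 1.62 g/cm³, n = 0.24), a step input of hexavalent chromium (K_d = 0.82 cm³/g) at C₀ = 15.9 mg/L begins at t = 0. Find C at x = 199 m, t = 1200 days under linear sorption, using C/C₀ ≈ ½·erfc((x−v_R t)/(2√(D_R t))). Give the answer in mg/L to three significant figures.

Retardation factor R = 1 + ρ_b·K_d/n = 1 + 1.62 × 0.82/0.24 = 6.535.
Sorption retards both mechanisms: v_R = v/R = 0.1683 m/day, D_R = D/R = 0.01744 m²/day.
v_R·t = 0.1683 × 1200 = 201.96 m; 2√(D_R t) = 9.149 m; argument = (199 − 201.96)/9.149 = -0.3235.
C = C₀ × ½·erfc(-0.3235) = 15.9 × 0.6763 = 10.8 mg/L.

10.8 mg/L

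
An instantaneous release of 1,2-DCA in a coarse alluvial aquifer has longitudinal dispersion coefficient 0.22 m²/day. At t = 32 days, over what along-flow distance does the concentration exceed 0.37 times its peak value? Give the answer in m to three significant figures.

The plume is Gaussian with σ = √(2Dt) = √(2 × 0.22 × 32) = 3.752 m.
C/C_peak = exp(−Δx²/(2σ²)) = 0.37 ⇒ Δx = σ·√(−2 ln 0.37) = 3.752 × 1.410 = 5.290 m.
Width = 2Δx = 10.6 m.

10.6 m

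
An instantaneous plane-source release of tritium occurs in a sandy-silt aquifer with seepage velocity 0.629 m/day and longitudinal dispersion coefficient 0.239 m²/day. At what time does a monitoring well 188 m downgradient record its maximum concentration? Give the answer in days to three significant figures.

For the 1D instantaneous-source solution, setting ∂C/∂t = 0 at fixed x gives v²t² + 2Dt − x² = 0, so t = (√(D² + v²x²) − D)/v².
√(D² + v²x²) = √(0.239² + 0.629² × 188²) = 118.3; v² = 0.395641.
t = (118.3 − 0.239)/0.395641 = 298 days (vs. the pure-advection estimate x/v = 299 d).

298 days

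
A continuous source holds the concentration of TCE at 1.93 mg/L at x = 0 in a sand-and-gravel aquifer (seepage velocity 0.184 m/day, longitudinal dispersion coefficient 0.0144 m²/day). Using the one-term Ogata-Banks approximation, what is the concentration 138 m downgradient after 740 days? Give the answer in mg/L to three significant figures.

For a continuous step input, C/C₀ ≈ ½·erfc((x−vt)/(2√(Dt))).
vt = 0.184 × 740 = 136.16 m and 2√(Dt) = 2√(0.0144 × 740) = 6.529 m.
Argument (x−vt)/(2√(Dt)) = (138 − 136.16)/6.529 = 0.2818; ½·erfc(0.2818) = 0.3451.
C = 1.93 × 0.3451 = 0.666 mg/L.

0.666 mg/L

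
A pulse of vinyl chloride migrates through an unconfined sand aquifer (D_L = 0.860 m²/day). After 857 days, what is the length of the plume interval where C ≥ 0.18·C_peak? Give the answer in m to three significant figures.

142 m

The plume is Gaussian with σ = √(2Dt) = √(2 × 0.860 × 857) = 38.39 m.
C/C_peak = exp(−Δx²/(2σ²)) = 0.18 ⇒ Δx = σ·√(−2 ln 0.18) = 38.39 × 1.852 = 71.10 m.
Width = 2Δx = 142 m.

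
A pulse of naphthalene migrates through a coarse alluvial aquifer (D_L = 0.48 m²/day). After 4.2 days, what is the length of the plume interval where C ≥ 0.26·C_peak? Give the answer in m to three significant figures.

6.59 m

The plume is Gaussian with σ = √(2Dt) = √(2 × 0.48 × 4.2) = 2.008 m.
C/C_peak = exp(−Δx²/(2σ²)) = 0.26 ⇒ Δx = σ·√(−2 ln 0.26) = 2.008 × 1.641 = 3.295 m.
Width = 2Δx = 6.59 m.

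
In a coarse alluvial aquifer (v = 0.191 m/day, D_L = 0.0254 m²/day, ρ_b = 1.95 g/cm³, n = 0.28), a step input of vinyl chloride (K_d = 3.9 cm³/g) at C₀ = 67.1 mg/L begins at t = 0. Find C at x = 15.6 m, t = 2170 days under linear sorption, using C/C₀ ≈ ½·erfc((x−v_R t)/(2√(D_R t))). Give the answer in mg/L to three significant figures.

Retardation factor R = 1 + ρ_b·K_d/n = 1 + 1.95 × 3.9/0.28 = 28.16.
Sorption retards both mechanisms: v_R = v/R = 0.006783 m/day, D_R = D/R = 0.0009020 m²/day.
v_R·t = 0.006783 × 2170 = 14.71911 m; 2√(D_R t) = 2.798 m; argument = (15.6 − 14.71911)/2.798 = 0.3148.
C = C₀ × ½·erfc(0.3148) = 67.1 × 0.3281 = 22.0 mg/L.

22.0 mg/L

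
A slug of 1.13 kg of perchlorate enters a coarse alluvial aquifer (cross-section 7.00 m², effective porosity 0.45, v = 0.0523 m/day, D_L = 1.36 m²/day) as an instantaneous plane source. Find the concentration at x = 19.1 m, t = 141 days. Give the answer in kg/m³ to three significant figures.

For an instantaneous plane source, C(x,t) = M/(n_e·A·√(4πDt)) · exp(−(x−vt)²/(4Dt)), with n_e·A the pore (flow) area.
Plume center vt = 0.0523 × 141 = 7.3743 m, so the well at 19.1 m is 11.7257 m downgradient of the peak.
√(4πDt) = 49.09 m, giving peak height M/(n_e·A·√(4πDt)) = 1.13/(0.45 × 7.00 × 49.09) = 0.007308 kg/m³.
(x−vt)²/(4Dt) = (11.7257)²/(4 × 1.36 × 141) = 0.1793; exp(−0.1793) = 0.8359.
C = 0.007308 × 0.8359 = 0.00611 kg/m³.

0.00611 kg/m³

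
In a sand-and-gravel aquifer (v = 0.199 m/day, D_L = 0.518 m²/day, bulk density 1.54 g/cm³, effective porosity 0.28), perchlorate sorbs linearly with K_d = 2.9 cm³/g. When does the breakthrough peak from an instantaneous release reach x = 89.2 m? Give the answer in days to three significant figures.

7380 days

Retardation factor R = 1 + ρ_b·K_d/n = 1 + 1.54 × 2.9/0.28 = 16.95.
Sorption retards both mechanisms: v_R = v/R = 0.01174 m/day, D_R = D/R = 0.03056 m²/day.
Peak time from v_R²t² + 2D_R t − x² = 0: t = (√(D_R² + v_R²x²) − D_R)/v_R².
√(D_R² + v_R²x²) = √(0.03056² + 0.01174² × 89.2²) = 1.048; v_R² = 0.0001378.
t = (1.048 − 0.03056)/0.0001378 = 7380 days.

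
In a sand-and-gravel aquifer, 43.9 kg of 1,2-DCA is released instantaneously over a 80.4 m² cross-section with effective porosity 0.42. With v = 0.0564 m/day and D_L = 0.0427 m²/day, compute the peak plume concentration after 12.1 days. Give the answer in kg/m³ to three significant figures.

The peak of an instantaneous 1D plume sits at x = vt; there the Gaussian factor is 1 and C_max = M/(n_e·A·√(4πDt)), where n_e·A is the pore area the mass is dissolved in.
√(4πDt) = √(4π × 0.0427 × 12.1) = 2.548 m, so C_max = 43.9/(0.42 × 80.4 × 2.548) = 0.510 kg/m³.

0.510 kg/m³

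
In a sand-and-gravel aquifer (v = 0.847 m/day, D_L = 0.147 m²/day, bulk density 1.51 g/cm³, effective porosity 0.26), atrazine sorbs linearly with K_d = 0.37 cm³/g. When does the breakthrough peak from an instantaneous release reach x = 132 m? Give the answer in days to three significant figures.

Retardation factor R = 1 + ρ_b·K_d/n = 1 + 1.51 × 0.37/0.26 = 3.149.
Sorption retards both mechanisms: v_R = v/R = 0.2690 m/day, D_R = D/R = 0.04668 m²/day.
Peak time from v_R²t² + 2D_R t − x² = 0: t = (√(D_R² + v_R²x²) − D_R)/v_R².
√(D_R² + v_R²x²) = √(0.04668² + 0.2690² × 132²) = 35.51; v_R² = 0.07236.
t = (35.51 − 0.04668)/0.07236 = 490 days.

490 days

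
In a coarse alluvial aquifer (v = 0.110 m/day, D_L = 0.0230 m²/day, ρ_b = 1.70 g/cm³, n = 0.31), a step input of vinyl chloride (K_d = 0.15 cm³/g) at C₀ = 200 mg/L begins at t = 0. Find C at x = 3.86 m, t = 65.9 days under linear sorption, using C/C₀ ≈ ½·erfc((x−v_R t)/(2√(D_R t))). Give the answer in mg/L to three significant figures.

Retardation factor R = 1 + ρ_b·K_d/n = 1 + 1.70 × 0.15/0.31 = 1.823.
Sorption retards both mechanisms: v_R = v/R = 0.06034 m/day, D_R = D/R = 0.01262 m²/day.
v_R·t = 0.06034 × 65.9 = 3.976406 m; 2√(D_R t) = 1.824 m; argument = (3.86 − 3.976406)/1.824 = -0.06382.
C = C₀ × ½·erfc(-0.06382) = 200 × 0.5360 = 107 mg/L.

107 mg/L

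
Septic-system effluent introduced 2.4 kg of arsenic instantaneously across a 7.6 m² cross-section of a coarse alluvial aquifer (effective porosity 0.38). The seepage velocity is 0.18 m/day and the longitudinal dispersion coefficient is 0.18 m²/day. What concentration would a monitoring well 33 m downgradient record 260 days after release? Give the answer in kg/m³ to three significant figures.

0.0124 kg/m³

For an instantaneous plane source, C(x,t) = M/(n_e·A·√(4πDt)) · exp(−(x−vt)²/(4Dt)), with n_e·A the pore (flow) area.
Plume center vt = 0.18 × 260 = 46.8 m, so the well at 33 m is 13.8 m upgradient of the peak.
√(4πDt) = 24.25 m, giving peak height M/(n_e·A·√(4πDt)) = 2.4/(0.38 × 7.6 × 24.25) = 0.03427 kg/m³.
(x−vt)²/(4Dt) = (-13.8)²/(4 × 0.18 × 260) = 1.017; exp(−1.017) = 0.3617.
C = 0.03427 × 0.3617 = 0.0124 kg/m³.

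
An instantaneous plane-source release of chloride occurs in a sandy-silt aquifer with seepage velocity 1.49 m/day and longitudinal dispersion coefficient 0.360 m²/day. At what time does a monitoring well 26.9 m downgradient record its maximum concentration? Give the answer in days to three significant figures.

For the 1D instantaneous-source solution, setting ∂C/∂t = 0 at fixed x gives v²t² + 2Dt − x² = 0, so t = (√(D² + v²x²) − D)/v².
√(D² + v²x²) = √(0.360² + 1.49² × 26.9²) = 40.08; v² = 2.2201.
t = (40.08 − 0.360)/2.2201 = 17.9 days (vs. the pure-advection estimate x/v = 18.1 d).

17.9 days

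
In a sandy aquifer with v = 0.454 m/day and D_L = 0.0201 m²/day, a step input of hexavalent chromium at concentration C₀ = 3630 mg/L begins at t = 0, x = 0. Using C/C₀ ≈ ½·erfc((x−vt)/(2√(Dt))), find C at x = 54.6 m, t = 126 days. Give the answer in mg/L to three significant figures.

3180 mg/L

For a continuous step input, C/C₀ ≈ ½·erfc((x−vt)/(2√(Dt))).
vt = 0.454 × 126 = 57.204 m and 2√(Dt) = 2√(0.0201 × 126) = 3.183 m.
Argument (x−vt)/(2√(Dt)) = (54.6 − 57.204)/3.183 = -0.8181; ½·erfc(-0.8181) = 0.8764.
C = 3630 × 0.8764 = 3180 mg/L.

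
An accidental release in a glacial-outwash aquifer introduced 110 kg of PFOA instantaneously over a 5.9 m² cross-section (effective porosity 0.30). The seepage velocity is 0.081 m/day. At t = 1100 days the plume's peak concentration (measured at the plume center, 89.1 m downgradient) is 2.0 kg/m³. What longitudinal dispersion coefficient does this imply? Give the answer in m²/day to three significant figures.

At the plume center C_max = M/(n_e·A·√(4πDt)), so D = M²/(4πt·(n_e·A·C_max)²).
n_e·A·C_max = 0.30 × 5.9 × 2.0 = 3.540 kg/m.
D = 110²/(4π × 1100 × 3.540²) = 0.0699 m²/day.

0.0699 m²/day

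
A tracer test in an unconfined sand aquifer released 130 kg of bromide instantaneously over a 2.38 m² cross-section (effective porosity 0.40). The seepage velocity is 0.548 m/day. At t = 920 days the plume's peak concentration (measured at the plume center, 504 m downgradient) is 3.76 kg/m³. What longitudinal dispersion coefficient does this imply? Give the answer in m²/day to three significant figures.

0.114 m²/day

At the plume center C_max = M/(n_e·A·√(4πDt)), so D = M²/(4πt·(n_e·A·C_max)²).
n_e·A·C_max = 0.40 × 2.38 × 3.76 = 3.580 kg/m.
D = 130²/(4π × 920 × 3.580²) = 0.114 m²/day.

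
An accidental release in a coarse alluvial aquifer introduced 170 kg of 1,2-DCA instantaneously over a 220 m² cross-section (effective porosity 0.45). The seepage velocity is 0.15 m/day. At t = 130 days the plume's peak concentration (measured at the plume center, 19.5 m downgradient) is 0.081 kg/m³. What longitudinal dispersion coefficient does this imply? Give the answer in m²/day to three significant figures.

At the plume center C_max = M/(n_e·A·√(4πDt)), so D = M²/(4πt·(n_e·A·C_max)²).
n_e·A·C_max = 0.45 × 220 × 0.081 = 8.019 kg/m.
D = 170²/(4π × 130 × 8.019²) = 0.275 m²/day.

0.275 m²/day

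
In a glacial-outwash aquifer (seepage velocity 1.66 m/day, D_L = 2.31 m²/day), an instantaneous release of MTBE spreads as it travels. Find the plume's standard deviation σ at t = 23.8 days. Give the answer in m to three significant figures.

10.5 m

Dispersive spreading gives a Gaussian with σ² = 2Dt; advection only shifts the center.
σ = √(2 × 2.31 × 23.8) = 10.5 m.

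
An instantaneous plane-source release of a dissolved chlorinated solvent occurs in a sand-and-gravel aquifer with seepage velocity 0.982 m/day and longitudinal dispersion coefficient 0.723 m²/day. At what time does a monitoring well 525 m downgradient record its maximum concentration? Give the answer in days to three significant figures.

534 days

For the 1D instantaneous-source solution, setting ∂C/∂t = 0 at fixed x gives v²t² + 2Dt − x² = 0, so t = (√(D² + v²x²) − D)/v².
√(D² + v²x²) = √(0.723² + 0.982² × 525²) = 515.6; v² = 0.964324.
t = (515.6 − 0.723)/0.964324 = 534 days (vs. the pure-advection estimate x/v = 535 d).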